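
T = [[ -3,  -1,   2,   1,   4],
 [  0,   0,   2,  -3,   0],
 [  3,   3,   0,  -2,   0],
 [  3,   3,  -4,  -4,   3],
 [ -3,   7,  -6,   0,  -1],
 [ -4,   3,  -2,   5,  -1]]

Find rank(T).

5

Row reduce to echelon form.
R3 ← R3 + R1: [0, 2, 2, -1, 4]
R4 ← R4 + R1: [0, 2, -2, -3, 7]
R5 ← R5 − R1: [0, 8, -8, -1, -5]
R6 ← R6 − (4/3)·R1: [0, 13/3, -14/3, 11/3, -19/3]
Swap R2 ↔ R3
R4 ← R4 − R2: [0, 0, -4, -2, 3]
R5 ← R5 − (4)·R2: [0, 0, -16, 3, -21]
R6 ← R6 − (13/6)·R2: [0, 0, -9, 35/6, -15]
R4 ← R4 + (2)·R3: [0, 0, 0, -8, 3]
R5 ← R5 + (8)·R3: [0, 0, 0, -21, -21]
R6 ← R6 + (9/2)·R3: [0, 0, 0, -23/3, -15]
R5 ← R5 − (21/8)·R4: [0, 0, 0, 0, -231/8]
R6 ← R6 − (23/24)·R4: [0, 0, 0, 0, -143/8]
R6 ← R6 − (13/21)·R5: [0, 0, 0, 0, 0]
Echelon form has 5 nonzero rows, so rank(T) = 5.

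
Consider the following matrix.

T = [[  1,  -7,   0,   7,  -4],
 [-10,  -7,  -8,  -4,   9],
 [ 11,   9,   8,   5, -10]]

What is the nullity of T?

Row reduce to echelon form.
R2 ← R2 + (10)·R1: [0, -77, -8, 66, -31]
R3 ← R3 − (11)·R1: [0, 86, 8, -72, 34]
R3 ← R3 + (86/77)·R2: [0, 0, -72/77, 12/7, -48/77]
3 nonzero rows, so rank(T) = 3.
T has 5 columns; by rank–nullity, nullity = 5 − 3 = 2.

2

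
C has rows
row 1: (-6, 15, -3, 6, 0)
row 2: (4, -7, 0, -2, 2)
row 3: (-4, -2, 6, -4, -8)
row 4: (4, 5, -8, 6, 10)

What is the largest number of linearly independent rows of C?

2

Row reduce to echelon form.
R2 ← R2 + (2/3)·R1: [0, 3, -2, 2, 2]
R3 ← R3 − (2/3)·R1: [0, -12, 8, -8, -8]
R4 ← R4 + (2/3)·R1: [0, 15, -10, 10, 10]
R3 ← R3 + (4)·R2: [0, 0, 0, 0, 0]
R4 ← R4 − (5)·R2: [0, 0, 0, 0, 0]
Echelon form has 2 nonzero rows, so rank(C) = 2.
The rank gives the maximum number of linearly independent rows: 2.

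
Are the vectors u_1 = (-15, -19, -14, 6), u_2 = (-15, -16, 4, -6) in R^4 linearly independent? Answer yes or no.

yes

Form the matrix with these vectors as rows and row reduce.
R2 ← R2 − R1: [0, 3, 18, -12]
2 nonzero rows, so the 2 vectors span a space of dimension 2.
Since 2 = 2, the vectors are linearly independent.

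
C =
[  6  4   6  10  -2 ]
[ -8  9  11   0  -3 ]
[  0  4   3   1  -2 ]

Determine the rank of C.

Row reduce to echelon form.
R2 ← R2 + (4/3)·R1: [0, 43/3, 19, 40/3, -17/3]
R3 ← R3 − (12/43)·R2: [0, 0, -99/43, -117/43, -18/43]
Echelon form has 3 nonzero rows, so rank(C) = 3.

3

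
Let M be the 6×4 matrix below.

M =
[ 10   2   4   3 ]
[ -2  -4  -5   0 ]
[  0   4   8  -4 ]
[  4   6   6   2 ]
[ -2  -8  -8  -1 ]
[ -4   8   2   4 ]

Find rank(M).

3

Row reduce to echelon form.
R2 ← R2 + (1/5)·R1: [0, -18/5, -21/5, 3/5]
R4 ← R4 − (2/5)·R1: [0, 26/5, 22/5, 4/5]
R5 ← R5 + (1/5)·R1: [0, -38/5, -36/5, -2/5]
R6 ← R6 + (2/5)·R1: [0, 44/5, 18/5, 26/5]
R3 ← R3 + (10/9)·R2: [0, 0, 10/3, -10/3]
R4 ← R4 + (13/9)·R2: [0, 0, -5/3, 5/3]
R5 ← R5 − (19/9)·R2: [0, 0, 5/3, -5/3]
R6 ← R6 + (22/9)·R2: [0, 0, -20/3, 20/3]
R4 ← R4 + (1/2)·R3: [0, 0, 0, 0]
R5 ← R5 − (1/2)·R3: [0, 0, 0, 0]
R6 ← R6 + (2)·R3: [0, 0, 0, 0]
Echelon form has 3 nonzero rows, so rank(M) = 3.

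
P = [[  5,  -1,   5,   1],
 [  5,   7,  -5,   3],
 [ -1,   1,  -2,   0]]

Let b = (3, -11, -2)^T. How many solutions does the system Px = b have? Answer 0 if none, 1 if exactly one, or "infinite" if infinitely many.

infinite

Row reduce the augmented matrix [P | b].
R2 ← R2 − R1: [0, 8, -10, 2, -14]
R3 ← R3 + (1/5)·R1: [0, 4/5, -1, 1/5, -7/5]
R3 ← R3 − (1/10)·R2: [0, 0, 0, 0, 0]
The echelon form has 2 nonzero rows, and every pivot lies in the first 4 columns, so rank(P) = rank([P|b]) = 2.
The system is consistent.
rank = 2 < 4 unknowns, so there are infinitely many solutions.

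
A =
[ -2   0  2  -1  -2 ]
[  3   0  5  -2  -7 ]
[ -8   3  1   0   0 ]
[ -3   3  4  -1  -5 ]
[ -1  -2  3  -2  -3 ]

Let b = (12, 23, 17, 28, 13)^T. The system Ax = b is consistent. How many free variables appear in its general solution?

2

Row reduce the augmented matrix [A | b].
R2 ← R2 + (3/2)·R1: [0, 0, 8, -7/2, -10, 41]
R3 ← R3 − (4)·R1: [0, 3, -7, 4, 8, -31]
R4 ← R4 − (3/2)·R1: [0, 3, 1, 1/2, -2, 10]
R5 ← R5 − (1/2)·R1: [0, -2, 2, -3/2, -2, 7]
Swap R2 ↔ R3
R4 ← R4 − R2: [0, 0, 8, -7/2, -10, 41]
R5 ← R5 + (2/3)·R2: [0, 0, -8/3, 7/6, 10/3, -41/3]
R4 ← R4 − R3: [0, 0, 0, 0, 0, 0]
R5 ← R5 + (1/3)·R3: [0, 0, 0, 0, 0, 0]
The echelon form has 3 nonzero rows, and every pivot lies in the first 5 columns, so rank(A) = rank([A|b]) = 3.
The system is consistent.
Free variables = (unknowns) − (rank) = 5 − 3 = 2.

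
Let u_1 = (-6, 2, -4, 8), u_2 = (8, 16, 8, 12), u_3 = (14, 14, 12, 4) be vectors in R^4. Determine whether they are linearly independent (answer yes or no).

Form the matrix with these vectors as rows and row reduce.
R2 ← R2 + (4/3)·R1: [0, 56/3, 8/3, 68/3]
R3 ← R3 + (7/3)·R1: [0, 56/3, 8/3, 68/3]
R3 ← R3 − R2: [0, 0, 0, 0]
2 nonzero rows, so the 3 vectors span a space of dimension 2.
Since 2 < 3, the vectors are linearly dependent.

no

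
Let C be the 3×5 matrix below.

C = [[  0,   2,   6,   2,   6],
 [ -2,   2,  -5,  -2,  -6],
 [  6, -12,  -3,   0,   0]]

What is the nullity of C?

3

Row reduce to echelon form.
Swap R1 ↔ R2
R3 ← R3 + (3)·R1: [0, -6, -18, -6, -18]
R3 ← R3 + (3)·R2: [0, 0, 0, 0, 0]
2 nonzero rows, so rank(C) = 2.
C has 5 columns; by rank–nullity, nullity = 5 − 2 = 3.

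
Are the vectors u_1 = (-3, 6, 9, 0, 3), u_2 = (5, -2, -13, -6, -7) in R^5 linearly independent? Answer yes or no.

Form the matrix with these vectors as rows and row reduce.
R2 ← R2 + (5/3)·R1: [0, 8, 2, -6, -2]
2 nonzero rows, so the 2 vectors span a space of dimension 2.
Since 2 = 2, the vectors are linearly independent.

yes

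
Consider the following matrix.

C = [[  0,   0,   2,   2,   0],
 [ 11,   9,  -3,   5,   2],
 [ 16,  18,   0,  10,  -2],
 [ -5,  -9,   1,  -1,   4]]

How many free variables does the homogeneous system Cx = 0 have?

Row reduce to echelon form.
Swap R1 ↔ R2
R3 ← R3 − (16/11)·R1: [0, 54/11, 48/11, 30/11, -54/11]
R4 ← R4 + (5/11)·R1: [0, -54/11, -4/11, 14/11, 54/11]
Swap R2 ↔ R3
R4 ← R4 + R2: [0, 0, 4, 4, 0]
R4 ← R4 − (2)·R3: [0, 0, 0, 0, 0]
3 nonzero rows, so rank(C) = 3.
C has 5 columns; by rank–nullity, nullity = 5 − 3 = 2.

2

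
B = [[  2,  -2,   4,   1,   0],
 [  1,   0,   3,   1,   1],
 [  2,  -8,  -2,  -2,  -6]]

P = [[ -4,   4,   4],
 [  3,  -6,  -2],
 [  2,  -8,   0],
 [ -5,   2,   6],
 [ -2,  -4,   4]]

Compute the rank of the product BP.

First compute BP:
[[-11, -10,  18],
 [ -5, -22,  14],
 [-14,  92, -12]]
Now row reduce the product.
R2 ← R2 − (5/11)·R1: [0, -192/11, 64/11]
R3 ← R3 − (14/11)·R1: [0, 1152/11, -384/11]
R3 ← R3 + (6)·R2: [0, 0, 0]
2 nonzero rows, so rank(BP) = 2.

2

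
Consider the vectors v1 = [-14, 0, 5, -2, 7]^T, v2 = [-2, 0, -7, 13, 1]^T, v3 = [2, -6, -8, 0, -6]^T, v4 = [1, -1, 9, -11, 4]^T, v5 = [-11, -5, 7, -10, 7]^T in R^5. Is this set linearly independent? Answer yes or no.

no

Form the matrix with these vectors as rows and row reduce.
R2 ← R2 − (1/7)·R1: [0, 0, -54/7, 93/7, 0]
R3 ← R3 + (1/7)·R1: [0, -6, -51/7, -2/7, -5]
R4 ← R4 + (1/14)·R1: [0, -1, 131/14, -78/7, 9/2]
R5 ← R5 − (11/14)·R1: [0, -5, 43/14, -59/7, 3/2]
Swap R2 ↔ R3
R4 ← R4 − (1/6)·R2: [0, 0, 74/7, -233/21, 16/3]
R5 ← R5 − (5/6)·R2: [0, 0, 64/7, -172/21, 17/3]
R4 ← R4 + (37/27)·R3: [0, 0, 0, 64/9, 16/3]
R5 ← R5 + (32/27)·R3: [0, 0, 0, 68/9, 17/3]
R5 ← R5 − (17/16)·R4: [0, 0, 0, 0, 0]
4 nonzero rows, so the 5 vectors span a space of dimension 4.
Since 4 < 5, the vectors are linearly dependent.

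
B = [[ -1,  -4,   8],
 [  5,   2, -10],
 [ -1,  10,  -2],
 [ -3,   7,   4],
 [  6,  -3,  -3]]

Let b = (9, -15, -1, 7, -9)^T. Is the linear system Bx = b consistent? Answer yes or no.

yes

Row reduce the augmented matrix [B | b].
R2 ← R2 + (5)·R1: [0, -18, 30, 30]
R3 ← R3 − R1: [0, 14, -10, -10]
R4 ← R4 − (3)·R1: [0, 19, -20, -20]
R5 ← R5 + (6)·R1: [0, -27, 45, 45]
R3 ← R3 + (7/9)·R2: [0, 0, 40/3, 40/3]
R4 ← R4 + (19/18)·R2: [0, 0, 35/3, 35/3]
R5 ← R5 − (3/2)·R2: [0, 0, 0, 0]
R4 ← R4 − (7/8)·R3: [0, 0, 0, 0]
The echelon form has 3 nonzero rows, and every pivot lies in the first 3 columns, so rank(B) = rank([B|b]) = 3.
The system is consistent.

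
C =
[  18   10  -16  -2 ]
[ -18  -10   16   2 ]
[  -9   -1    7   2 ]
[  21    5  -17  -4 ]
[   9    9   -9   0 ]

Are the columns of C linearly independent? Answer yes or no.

Row reduce C to echelon form.
R2 ← R2 + R1: [0, 0, 0, 0]
R3 ← R3 + (1/2)·R1: [0, 4, -1, 1]
R4 ← R4 − (7/6)·R1: [0, -20/3, 5/3, -5/3]
R5 ← R5 − (1/2)·R1: [0, 4, -1, 1]
Swap R2 ↔ R3
R4 ← R4 + (5/3)·R2: [0, 0, 0, 0]
R5 ← R5 − R2: [0, 0, 0, 0]
2 pivots among 4 columns.
Only 2 < 4 pivot columns, so the columns are linearly dependent.

no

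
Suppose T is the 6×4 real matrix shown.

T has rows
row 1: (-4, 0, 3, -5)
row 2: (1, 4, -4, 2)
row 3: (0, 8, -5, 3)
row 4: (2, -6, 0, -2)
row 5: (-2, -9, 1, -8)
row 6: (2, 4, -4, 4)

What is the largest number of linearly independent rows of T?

4

Row reduce to echelon form.
R2 ← R2 + (1/4)·R1: [0, 4, -13/4, 3/4]
R4 ← R4 + (1/2)·R1: [0, -6, 3/2, -9/2]
R5 ← R5 − (1/2)·R1: [0, -9, -1/2, -11/2]
R6 ← R6 + (1/2)·R1: [0, 4, -5/2, 3/2]
R3 ← R3 − (2)·R2: [0, 0, 3/2, 3/2]
R4 ← R4 + (3/2)·R2: [0, 0, -27/8, -27/8]
R5 ← R5 + (9/4)·R2: [0, 0, -125/16, -61/16]
R6 ← R6 − R2: [0, 0, 3/4, 3/4]
R4 ← R4 + (9/4)·R3: [0, 0, 0, 0]
R5 ← R5 + (125/24)·R3: [0, 0, 0, 4]
R6 ← R6 − (1/2)·R3: [0, 0, 0, 0]
Swap R4 ↔ R5
Echelon form has 4 nonzero rows, so rank(T) = 4.
The rank gives the maximum number of linearly independent rows: 4.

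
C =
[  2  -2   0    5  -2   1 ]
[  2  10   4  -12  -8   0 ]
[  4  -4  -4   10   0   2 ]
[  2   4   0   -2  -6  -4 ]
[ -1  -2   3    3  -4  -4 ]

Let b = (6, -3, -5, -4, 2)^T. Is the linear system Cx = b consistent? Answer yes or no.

no

Row reduce the augmented matrix [C | b].
R2 ← R2 − R1: [0, 12, 4, -17, -6, -1, -9]
R3 ← R3 − (2)·R1: [0, 0, -4, 0, 4, 0, -17]
R4 ← R4 − R1: [0, 6, 0, -7, -4, -5, -10]
R5 ← R5 + (1/2)·R1: [0, -3, 3, 11/2, -5, -7/2, 5]
R4 ← R4 − (1/2)·R2: [0, 0, -2, 3/2, -1, -9/2, -11/2]
R5 ← R5 + (1/4)·R2: [0, 0, 4, 5/4, -13/2, -15/4, 11/4]
R4 ← R4 − (1/2)·R3: [0, 0, 0, 3/2, -3, -9/2, 3]
R5 ← R5 + R3: [0, 0, 0, 5/4, -5/2, -15/4, -57/4]
R5 ← R5 − (5/6)·R4: [0, 0, 0, 0, 0, 0, -67/4]
The echelon form has 5 nonzero rows; the last pivot sits in the augmented column, so rank(C) = 4 but rank([C|b]) = 5.
Since the ranks differ, the system is inconsistent.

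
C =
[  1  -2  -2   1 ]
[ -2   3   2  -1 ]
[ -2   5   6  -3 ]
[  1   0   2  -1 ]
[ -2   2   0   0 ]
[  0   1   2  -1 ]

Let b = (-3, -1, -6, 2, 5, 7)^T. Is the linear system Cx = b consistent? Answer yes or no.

Row reduce the augmented matrix [C | b].
R2 ← R2 + (2)·R1: [0, -1, -2, 1, -7]
R3 ← R3 + (2)·R1: [0, 1, 2, -1, -12]
R4 ← R4 − R1: [0, 2, 4, -2, 5]
R5 ← R5 + (2)·R1: [0, -2, -4, 2, -1]
R3 ← R3 + R2: [0, 0, 0, 0, -19]
R4 ← R4 + (2)·R2: [0, 0, 0, 0, -9]
R5 ← R5 − (2)·R2: [0, 0, 0, 0, 13]
R6 ← R6 + R2: [0, 0, 0, 0, 0]
R4 ← R4 − (9/19)·R3: [0, 0, 0, 0, 0]
R5 ← R5 + (13/19)·R3: [0, 0, 0, 0, 0]
The echelon form has 3 nonzero rows; the last pivot sits in the augmented column, so rank(C) = 2 but rank([C|b]) = 3.
Since the ranks differ, the system is inconsistent.

no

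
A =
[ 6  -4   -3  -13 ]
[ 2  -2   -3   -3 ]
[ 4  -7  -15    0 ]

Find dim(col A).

Row reduce to echelon form.
R2 ← R2 − (1/3)·R1: [0, -2/3, -2, 4/3]
R3 ← R3 − (2/3)·R1: [0, -13/3, -13, 26/3]
R3 ← R3 − (13/2)·R2: [0, 0, 0, 0]
Echelon form has 2 nonzero rows, so rank(A) = 2.
The column space has dimension equal to the rank: 2.

2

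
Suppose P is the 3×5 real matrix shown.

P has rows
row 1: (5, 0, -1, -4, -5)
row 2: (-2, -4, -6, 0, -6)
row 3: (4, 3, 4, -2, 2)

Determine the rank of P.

2

Row reduce to echelon form.
R2 ← R2 + (2/5)·R1: [0, -4, -32/5, -8/5, -8]
R3 ← R3 − (4/5)·R1: [0, 3, 24/5, 6/5, 6]
R3 ← R3 + (3/4)·R2: [0, 0, 0, 0, 0]
Echelon form has 2 nonzero rows, so rank(P) = 2.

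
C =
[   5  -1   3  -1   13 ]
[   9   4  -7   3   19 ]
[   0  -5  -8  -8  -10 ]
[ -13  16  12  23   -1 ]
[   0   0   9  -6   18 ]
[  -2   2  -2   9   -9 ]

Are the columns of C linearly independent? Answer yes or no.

yes

Row reduce C to echelon form.
R2 ← R2 − (9/5)·R1: [0, 29/5, -62/5, 24/5, -22/5]
R4 ← R4 + (13/5)·R1: [0, 67/5, 99/5, 102/5, 164/5]
R6 ← R6 + (2/5)·R1: [0, 8/5, -4/5, 43/5, -19/5]
R3 ← R3 + (25/29)·R2: [0, 0, -542/29, -112/29, -400/29]
R4 ← R4 − (67/29)·R2: [0, 0, 1405/29, 270/29, 1246/29]
R6 ← R6 − (8/29)·R2: [0, 0, 76/29, 211/29, -75/29]
R4 ← R4 + (1405/542)·R3: [0, 0, 0, -190/271, 1954/271]
R5 ← R5 + (261/542)·R3: [0, 0, 0, -2130/271, 3078/271]
R6 ← R6 + (38/271)·R3: [0, 0, 0, 1825/271, -1225/271]
R5 ← R5 − (213/19)·R4: [0, 0, 0, 0, -1320/19]
R6 ← R6 + (365/38)·R4: [0, 0, 0, 0, 1230/19]
R6 ← R6 + (41/44)·R5: [0, 0, 0, 0, 0]
5 pivots among 5 columns.
Every column is a pivot column, so the columns are linearly independent.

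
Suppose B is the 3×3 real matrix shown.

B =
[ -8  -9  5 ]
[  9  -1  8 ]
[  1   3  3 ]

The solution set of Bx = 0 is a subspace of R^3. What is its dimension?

Row reduce to echelon form.
R2 ← R2 + (9/8)·R1: [0, -89/8, 109/8]
R3 ← R3 + (1/8)·R1: [0, 15/8, 29/8]
R3 ← R3 + (15/89)·R2: [0, 0, 527/89]
3 nonzero rows, so rank(B) = 3.
B has 3 columns; by rank–nullity, nullity = 3 − 3 = 0.

0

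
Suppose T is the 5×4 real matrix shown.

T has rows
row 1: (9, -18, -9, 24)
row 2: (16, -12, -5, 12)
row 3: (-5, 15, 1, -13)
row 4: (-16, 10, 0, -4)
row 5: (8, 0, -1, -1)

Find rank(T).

4

Row reduce to echelon form.
R2 ← R2 − (16/9)·R1: [0, 20, 11, -92/3]
R3 ← R3 + (5/9)·R1: [0, 5, -4, 1/3]
R4 ← R4 + (16/9)·R1: [0, -22, -16, 116/3]
R5 ← R5 − (8/9)·R1: [0, 16, 7, -67/3]
R3 ← R3 − (1/4)·R2: [0, 0, -27/4, 8]
R4 ← R4 + (11/10)·R2: [0, 0, -39/10, 74/15]
R5 ← R5 − (4/5)·R2: [0, 0, -9/5, 11/5]
R4 ← R4 − (26/45)·R3: [0, 0, 0, 14/45]
R5 ← R5 − (4/15)·R3: [0, 0, 0, 1/15]
R5 ← R5 − (3/14)·R4: [0, 0, 0, 0]
Echelon form has 4 nonzero rows, so rank(T) = 4.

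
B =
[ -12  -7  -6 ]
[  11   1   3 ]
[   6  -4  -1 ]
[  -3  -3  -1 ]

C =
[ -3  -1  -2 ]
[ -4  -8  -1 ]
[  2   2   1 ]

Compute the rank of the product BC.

First compute BC:
[[ 52,  56,  25],
 [-31, -13, -20],
 [ -4,  24,  -9],
 [ 19,  25,   8]]
Now row reduce the product.
R2 ← R2 + (31/52)·R1: [0, 265/13, -265/52]
R3 ← R3 + (1/13)·R1: [0, 368/13, -92/13]
R4 ← R4 − (19/52)·R1: [0, 59/13, -59/52]
R3 ← R3 − (368/265)·R2: [0, 0, 0]
R4 ← R4 − (59/265)·R2: [0, 0, 0]
2 nonzero rows, so rank(BC) = 2.

2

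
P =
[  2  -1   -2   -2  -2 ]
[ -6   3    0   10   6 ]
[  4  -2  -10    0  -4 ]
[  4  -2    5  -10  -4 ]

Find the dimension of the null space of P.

Row reduce to echelon form.
R2 ← R2 + (3)·R1: [0, 0, -6, 4, 0]
R3 ← R3 − (2)·R1: [0, 0, -6, 4, 0]
R4 ← R4 − (2)·R1: [0, 0, 9, -6, 0]
R3 ← R3 − R2: [0, 0, 0, 0, 0]
R4 ← R4 + (3/2)·R2: [0, 0, 0, 0, 0]
2 nonzero rows, so rank(P) = 2.
P has 5 columns; by rank–nullity, nullity = 5 − 2 = 3.

3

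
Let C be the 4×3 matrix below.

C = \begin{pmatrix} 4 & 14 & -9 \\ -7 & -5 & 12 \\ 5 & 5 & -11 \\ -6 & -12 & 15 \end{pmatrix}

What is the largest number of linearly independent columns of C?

Row reduce to echelon form.
R2 ← R2 + (7/4)·R1: [0, 39/2, -15/4]
R3 ← R3 − (5/4)·R1: [0, -25/2, 1/4]
R4 ← R4 + (3/2)·R1: [0, 9, 3/2]
R3 ← R3 + (25/39)·R2: [0, 0, -28/13]
R4 ← R4 − (6/13)·R2: [0, 0, 42/13]
R4 ← R4 + (3/2)·R3: [0, 0, 0]
Echelon form has 3 nonzero rows, so rank(C) = 3.
The rank gives the maximum number of linearly independent columns: 3.

3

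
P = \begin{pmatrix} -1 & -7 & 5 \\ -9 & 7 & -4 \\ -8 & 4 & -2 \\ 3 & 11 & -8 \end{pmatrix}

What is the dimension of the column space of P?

Row reduce to echelon form.
R2 ← R2 − (9)·R1: [0, 70, -49]
R3 ← R3 − (8)·R1: [0, 60, -42]
R4 ← R4 + (3)·R1: [0, -10, 7]
R3 ← R3 − (6/7)·R2: [0, 0, 0]
R4 ← R4 + (1/7)·R2: [0, 0, 0]
Echelon form has 2 nonzero rows, so rank(P) = 2.
The column space has dimension equal to the rank: 2.

2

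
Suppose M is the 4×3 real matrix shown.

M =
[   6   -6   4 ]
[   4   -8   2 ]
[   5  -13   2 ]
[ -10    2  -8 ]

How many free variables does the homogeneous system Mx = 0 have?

1

Row reduce to echelon form.
R2 ← R2 − (2/3)·R1: [0, -4, -2/3]
R3 ← R3 − (5/6)·R1: [0, -8, -4/3]
R4 ← R4 + (5/3)·R1: [0, -8, -4/3]
R3 ← R3 − (2)·R2: [0, 0, 0]
R4 ← R4 − (2)·R2: [0, 0, 0]
2 nonzero rows, so rank(M) = 2.
M has 3 columns; by rank–nullity, nullity = 3 − 2 = 1.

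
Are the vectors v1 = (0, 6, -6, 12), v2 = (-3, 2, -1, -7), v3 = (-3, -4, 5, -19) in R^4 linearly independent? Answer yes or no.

no

Form the matrix with these vectors as rows and row reduce.
Swap R1 ↔ R2
R3 ← R3 − R1: [0, -6, 6, -12]
R3 ← R3 + R2: [0, 0, 0, 0]
2 nonzero rows, so the 3 vectors span a space of dimension 2.
Since 2 < 3, the vectors are linearly dependent.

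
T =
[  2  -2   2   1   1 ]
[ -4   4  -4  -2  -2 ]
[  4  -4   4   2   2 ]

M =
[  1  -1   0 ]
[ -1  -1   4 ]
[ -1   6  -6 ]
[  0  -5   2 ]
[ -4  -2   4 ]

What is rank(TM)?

First compute TM:
[[ -2,   5, -14],
 [  4, -10,  28],
 [ -4,  10, -28]]
Now row reduce the product.
R2 ← R2 + (2)·R1: [0, 0, 0]
R3 ← R3 − (2)·R1: [0, 0, 0]
1 nonzero row, so rank(TM) = 1.

1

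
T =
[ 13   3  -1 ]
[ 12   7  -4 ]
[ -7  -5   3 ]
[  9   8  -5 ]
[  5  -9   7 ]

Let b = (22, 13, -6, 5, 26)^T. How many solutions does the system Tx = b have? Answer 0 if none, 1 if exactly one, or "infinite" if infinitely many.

Row reduce the augmented matrix [T | b].
R2 ← R2 − (12/13)·R1: [0, 55/13, -40/13, -95/13]
R3 ← R3 + (7/13)·R1: [0, -44/13, 32/13, 76/13]
R4 ← R4 − (9/13)·R1: [0, 77/13, -56/13, -133/13]
R5 ← R5 − (5/13)·R1: [0, -132/13, 96/13, 228/13]
R3 ← R3 + (4/5)·R2: [0, 0, 0, 0]
R4 ← R4 − (7/5)·R2: [0, 0, 0, 0]
R5 ← R5 + (12/5)·R2: [0, 0, 0, 0]
The echelon form has 2 nonzero rows, and every pivot lies in the first 3 columns, so rank(T) = rank([T|b]) = 2.
The system is consistent.
rank = 2 < 3 unknowns, so there are infinitely many solutions.

infinite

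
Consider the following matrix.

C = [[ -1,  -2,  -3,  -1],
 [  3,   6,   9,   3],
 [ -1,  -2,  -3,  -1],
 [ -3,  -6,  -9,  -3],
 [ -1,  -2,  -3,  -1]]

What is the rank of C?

Row reduce to echelon form.
R2 ← R2 + (3)·R1: [0, 0, 0, 0]
R3 ← R3 − R1: [0, 0, 0, 0]
R4 ← R4 − (3)·R1: [0, 0, 0, 0]
R5 ← R5 − R1: [0, 0, 0, 0]
Echelon form has 1 nonzero row, so rank(C) = 1.

1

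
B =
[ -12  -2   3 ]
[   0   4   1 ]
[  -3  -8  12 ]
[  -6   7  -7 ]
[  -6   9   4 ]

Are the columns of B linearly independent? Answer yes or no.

yes

Row reduce B to echelon form.
R3 ← R3 − (1/4)·R1: [0, -15/2, 45/4]
R4 ← R4 − (1/2)·R1: [0, 8, -17/2]
R5 ← R5 − (1/2)·R1: [0, 10, 5/2]
R3 ← R3 + (15/8)·R2: [0, 0, 105/8]
R4 ← R4 − (2)·R2: [0, 0, -21/2]
R5 ← R5 − (5/2)·R2: [0, 0, 0]
R4 ← R4 + (4/5)·R3: [0, 0, 0]
3 pivots among 3 columns.
Every column is a pivot column, so the columns are linearly independent.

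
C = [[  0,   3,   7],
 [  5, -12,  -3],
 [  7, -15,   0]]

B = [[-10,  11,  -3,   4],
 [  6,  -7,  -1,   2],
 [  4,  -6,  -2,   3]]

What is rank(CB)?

2

First compute CB:
[[ 46, -63, -17,  27],
 [-134, 157,   3, -13],
 [-160, 182,  -6,  -2]]
Now row reduce the product.
R2 ← R2 + (67/23)·R1: [0, -610/23, -1070/23, 1510/23]
R3 ← R3 + (80/23)·R1: [0, -854/23, -1498/23, 2114/23]
R3 ← R3 − (7/5)·R2: [0, 0, 0, 0]
2 nonzero rows, so rank(CB) = 2.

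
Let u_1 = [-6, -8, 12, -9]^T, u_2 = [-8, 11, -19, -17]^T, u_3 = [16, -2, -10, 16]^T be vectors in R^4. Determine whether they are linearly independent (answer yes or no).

yes

Form the matrix with these vectors as rows and row reduce.
R2 ← R2 − (4/3)·R1: [0, 65/3, -35, -5]
R3 ← R3 + (8/3)·R1: [0, -70/3, 22, -8]
R3 ← R3 + (14/13)·R2: [0, 0, -204/13, -174/13]
3 nonzero rows, so the 3 vectors span a space of dimension 3.
Since 3 = 3, the vectors are linearly independent.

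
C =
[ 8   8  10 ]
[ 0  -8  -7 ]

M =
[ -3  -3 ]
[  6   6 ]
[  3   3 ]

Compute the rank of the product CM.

First compute CM:
[[ 54,  54],
 [-69, -69]]
Now row reduce the product.
R2 ← R2 + (23/18)·R1: [0, 0]
1 nonzero row, so rank(CM) = 1.

1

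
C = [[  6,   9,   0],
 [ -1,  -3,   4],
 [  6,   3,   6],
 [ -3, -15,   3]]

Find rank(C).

3

Row reduce to echelon form.
R2 ← R2 + (1/6)·R1: [0, -3/2, 4]
R3 ← R3 − R1: [0, -6, 6]
R4 ← R4 + (1/2)·R1: [0, -21/2, 3]
R3 ← R3 − (4)·R2: [0, 0, -10]
R4 ← R4 − (7)·R2: [0, 0, -25]
R4 ← R4 − (5/2)·R3: [0, 0, 0]
Echelon form has 3 nonzero rows, so rank(C) = 3.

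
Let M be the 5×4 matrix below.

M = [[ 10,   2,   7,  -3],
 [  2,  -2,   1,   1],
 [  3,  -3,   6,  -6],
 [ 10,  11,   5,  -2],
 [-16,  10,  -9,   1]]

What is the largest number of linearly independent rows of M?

4

Row reduce to echelon form.
R2 ← R2 − (1/5)·R1: [0, -12/5, -2/5, 8/5]
R3 ← R3 − (3/10)·R1: [0, -18/5, 39/10, -51/10]
R4 ← R4 − R1: [0, 9, -2, 1]
R5 ← R5 + (8/5)·R1: [0, 66/5, 11/5, -19/5]
R3 ← R3 − (3/2)·R2: [0, 0, 9/2, -15/2]
R4 ← R4 + (15/4)·R2: [0, 0, -7/2, 7]
R5 ← R5 + (11/2)·R2: [0, 0, 0, 5]
R4 ← R4 + (7/9)·R3: [0, 0, 0, 7/6]
R5 ← R5 − (30/7)·R4: [0, 0, 0, 0]
Echelon form has 4 nonzero rows, so rank(M) = 4.
The rank gives the maximum number of linearly independent rows: 4.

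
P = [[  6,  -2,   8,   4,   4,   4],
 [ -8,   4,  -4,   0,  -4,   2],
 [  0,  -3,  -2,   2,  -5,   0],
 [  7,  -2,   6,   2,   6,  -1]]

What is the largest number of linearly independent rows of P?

Row reduce to echelon form.
R2 ← R2 + (4/3)·R1: [0, 4/3, 20/3, 16/3, 4/3, 22/3]
R4 ← R4 − (7/6)·R1: [0, 1/3, -10/3, -8/3, 4/3, -17/3]
R3 ← R3 + (9/4)·R2: [0, 0, 13, 14, -2, 33/2]
R4 ← R4 − (1/4)·R2: [0, 0, -5, -4, 1, -15/2]
R4 ← R4 + (5/13)·R3: [0, 0, 0, 18/13, 3/13, -15/13]
Echelon form has 4 nonzero rows, so rank(P) = 4.
The rank gives the maximum number of linearly independent rows: 4.

4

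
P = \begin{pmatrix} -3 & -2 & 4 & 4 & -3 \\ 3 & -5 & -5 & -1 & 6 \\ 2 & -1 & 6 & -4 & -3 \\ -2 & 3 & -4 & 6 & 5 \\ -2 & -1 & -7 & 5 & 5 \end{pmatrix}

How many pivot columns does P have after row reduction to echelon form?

Row reduce to echelon form.
R2 ← R2 + R1: [0, -7, -1, 3, 3]
R3 ← R3 + (2/3)·R1: [0, -7/3, 26/3, -4/3, -5]
R4 ← R4 − (2/3)·R1: [0, 13/3, -20/3, 10/3, 7]
R5 ← R5 − (2/3)·R1: [0, 1/3, -29/3, 7/3, 7]
R3 ← R3 − (1/3)·R2: [0, 0, 9, -7/3, -6]
R4 ← R4 + (13/21)·R2: [0, 0, -51/7, 109/21, 62/7]
R5 ← R5 + (1/21)·R2: [0, 0, -68/7, 52/21, 50/7]
R4 ← R4 + (17/21)·R3: [0, 0, 0, 208/63, 4]
R5 ← R5 + (68/63)·R3: [0, 0, 0, -8/189, 2/3]
R5 ← R5 + (1/78)·R4: [0, 0, 0, 0, 28/39]
Echelon form has 5 nonzero rows, so rank(P) = 5.
Each nonzero row contributes one pivot column: 5 pivot columns.

5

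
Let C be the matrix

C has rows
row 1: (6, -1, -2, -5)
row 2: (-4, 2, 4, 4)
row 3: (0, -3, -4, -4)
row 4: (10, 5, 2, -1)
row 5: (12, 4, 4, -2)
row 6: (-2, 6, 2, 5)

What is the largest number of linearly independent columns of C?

Row reduce to echelon form.
R2 ← R2 + (2/3)·R1: [0, 4/3, 8/3, 2/3]
R4 ← R4 − (5/3)·R1: [0, 20/3, 16/3, 22/3]
R5 ← R5 − (2)·R1: [0, 6, 8, 8]
R6 ← R6 + (1/3)·R1: [0, 17/3, 4/3, 10/3]
R3 ← R3 + (9/4)·R2: [0, 0, 2, -5/2]
R4 ← R4 − (5)·R2: [0, 0, -8, 4]
R5 ← R5 − (9/2)·R2: [0, 0, -4, 5]
R6 ← R6 − (17/4)·R2: [0, 0, -10, 1/2]
R4 ← R4 + (4)·R3: [0, 0, 0, -6]
R5 ← R5 + (2)·R3: [0, 0, 0, 0]
R6 ← R6 + (5)·R3: [0, 0, 0, -12]
R6 ← R6 − (2)·R4: [0, 0, 0, 0]
Echelon form has 4 nonzero rows, so rank(C) = 4.
The rank gives the maximum number of linearly independent columns: 4.

4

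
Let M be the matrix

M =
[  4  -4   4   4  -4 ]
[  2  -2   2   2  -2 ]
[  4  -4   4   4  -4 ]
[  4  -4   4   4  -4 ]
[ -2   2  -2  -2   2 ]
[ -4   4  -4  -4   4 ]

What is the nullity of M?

4

Row reduce to echelon form.
R2 ← R2 − (1/2)·R1: [0, 0, 0, 0, 0]
R3 ← R3 − R1: [0, 0, 0, 0, 0]
R4 ← R4 − R1: [0, 0, 0, 0, 0]
R5 ← R5 + (1/2)·R1: [0, 0, 0, 0, 0]
R6 ← R6 + R1: [0, 0, 0, 0, 0]
1 nonzero row, so rank(M) = 1.
M has 5 columns; by rank–nullity, nullity = 5 − 1 = 4.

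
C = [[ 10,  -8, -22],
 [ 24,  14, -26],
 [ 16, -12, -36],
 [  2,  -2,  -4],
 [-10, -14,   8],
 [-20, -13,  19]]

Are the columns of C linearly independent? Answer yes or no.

yes

Row reduce C to echelon form.
R2 ← R2 − (12/5)·R1: [0, 166/5, 134/5]
R3 ← R3 − (8/5)·R1: [0, 4/5, -4/5]
R4 ← R4 − (1/5)·R1: [0, -2/5, 2/5]
R5 ← R5 + R1: [0, -22, -14]
R6 ← R6 + (2)·R1: [0, -29, -25]
R3 ← R3 − (2/83)·R2: [0, 0, -120/83]
R4 ← R4 + (1/83)·R2: [0, 0, 60/83]
R5 ← R5 + (55/83)·R2: [0, 0, 312/83]
R6 ← R6 + (145/166)·R2: [0, 0, -132/83]
R4 ← R4 + (1/2)·R3: [0, 0, 0]
R5 ← R5 + (13/5)·R3: [0, 0, 0]
R6 ← R6 − (11/10)·R3: [0, 0, 0]
3 pivots among 3 columns.
Every column is a pivot column, so the columns are linearly independent.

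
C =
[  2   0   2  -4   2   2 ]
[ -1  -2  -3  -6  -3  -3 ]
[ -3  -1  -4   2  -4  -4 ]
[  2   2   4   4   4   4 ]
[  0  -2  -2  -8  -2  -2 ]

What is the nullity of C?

Row reduce to echelon form.
R2 ← R2 + (1/2)·R1: [0, -2, -2, -8, -2, -2]
R3 ← R3 + (3/2)·R1: [0, -1, -1, -4, -1, -1]
R4 ← R4 − R1: [0, 2, 2, 8, 2, 2]
R3 ← R3 − (1/2)·R2: [0, 0, 0, 0, 0, 0]
R4 ← R4 + R2: [0, 0, 0, 0, 0, 0]
R5 ← R5 − R2: [0, 0, 0, 0, 0, 0]
2 nonzero rows, so rank(C) = 2.
C has 6 columns; by rank–nullity, nullity = 6 − 2 = 4.

4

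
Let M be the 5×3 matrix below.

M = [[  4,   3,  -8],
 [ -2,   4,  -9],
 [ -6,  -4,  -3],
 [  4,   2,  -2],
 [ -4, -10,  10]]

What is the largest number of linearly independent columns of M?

3

Row reduce to echelon form.
R2 ← R2 + (1/2)·R1: [0, 11/2, -13]
R3 ← R3 + (3/2)·R1: [0, 1/2, -15]
R4 ← R4 − R1: [0, -1, 6]
R5 ← R5 + R1: [0, -7, 2]
R3 ← R3 − (1/11)·R2: [0, 0, -152/11]
R4 ← R4 + (2/11)·R2: [0, 0, 40/11]
R5 ← R5 + (14/11)·R2: [0, 0, -160/11]
R4 ← R4 + (5/19)·R3: [0, 0, 0]
R5 ← R5 − (20/19)·R3: [0, 0, 0]
Echelon form has 3 nonzero rows, so rank(M) = 3.
The rank gives the maximum number of linearly independent columns: 3.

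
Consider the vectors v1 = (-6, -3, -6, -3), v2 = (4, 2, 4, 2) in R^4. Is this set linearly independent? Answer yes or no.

no

Form the matrix with these vectors as rows and row reduce.
R2 ← R2 + (2/3)·R1: [0, 0, 0, 0]
1 nonzero row, so the 2 vectors span a space of dimension 1.
Since 1 < 2, the vectors are linearly dependent.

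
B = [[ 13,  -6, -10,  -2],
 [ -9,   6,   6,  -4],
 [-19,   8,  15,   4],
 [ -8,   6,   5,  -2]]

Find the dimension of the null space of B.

Row reduce to echelon form.
R2 ← R2 + (9/13)·R1: [0, 24/13, -12/13, -70/13]
R3 ← R3 + (19/13)·R1: [0, -10/13, 5/13, 14/13]
R4 ← R4 + (8/13)·R1: [0, 30/13, -15/13, -42/13]
R3 ← R3 + (5/12)·R2: [0, 0, 0, -7/6]
R4 ← R4 − (5/4)·R2: [0, 0, 0, 7/2]
R4 ← R4 + (3)·R3: [0, 0, 0, 0]
3 nonzero rows, so rank(B) = 3.
B has 4 columns; by rank–nullity, nullity = 4 − 3 = 1.

1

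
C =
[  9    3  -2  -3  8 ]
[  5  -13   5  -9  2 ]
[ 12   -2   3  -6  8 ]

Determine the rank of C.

3

Row reduce to echelon form.
R2 ← R2 − (5/9)·R1: [0, -44/3, 55/9, -22/3, -22/9]
R3 ← R3 − (4/3)·R1: [0, -6, 17/3, -2, -8/3]
R3 ← R3 − (9/22)·R2: [0, 0, 19/6, 1, -5/3]
Echelon form has 3 nonzero rows, so rank(C) = 3.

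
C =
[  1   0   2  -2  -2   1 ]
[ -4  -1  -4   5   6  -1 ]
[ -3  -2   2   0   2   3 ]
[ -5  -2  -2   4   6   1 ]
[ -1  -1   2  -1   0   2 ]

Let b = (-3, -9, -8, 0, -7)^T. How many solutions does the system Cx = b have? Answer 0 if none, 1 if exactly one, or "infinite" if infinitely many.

Row reduce the augmented matrix [C | b].
R2 ← R2 + (4)·R1: [0, -1, 4, -3, -2, 3, -21]
R3 ← R3 + (3)·R1: [0, -2, 8, -6, -4, 6, -17]
R4 ← R4 + (5)·R1: [0, -2, 8, -6, -4, 6, -15]
R5 ← R5 + R1: [0, -1, 4, -3, -2, 3, -10]
R3 ← R3 − (2)·R2: [0, 0, 0, 0, 0, 0, 25]
R4 ← R4 − (2)·R2: [0, 0, 0, 0, 0, 0, 27]
R5 ← R5 − R2: [0, 0, 0, 0, 0, 0, 11]
R4 ← R4 − (27/25)·R3: [0, 0, 0, 0, 0, 0, 0]
R5 ← R5 − (11/25)·R3: [0, 0, 0, 0, 0, 0, 0]
The echelon form has 3 nonzero rows; the last pivot sits in the augmented column, so rank(C) = 2 but rank([C|b]) = 3.
Since the ranks differ, the system is inconsistent.
It has no solutions.

0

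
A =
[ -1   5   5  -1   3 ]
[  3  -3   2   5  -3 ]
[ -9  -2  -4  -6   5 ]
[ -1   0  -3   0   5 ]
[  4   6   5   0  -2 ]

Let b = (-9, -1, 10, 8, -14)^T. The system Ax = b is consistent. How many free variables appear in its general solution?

Row reduce the augmented matrix [A | b].
R2 ← R2 + (3)·R1: [0, 12, 17, 2, 6, -28]
R3 ← R3 − (9)·R1: [0, -47, -49, 3, -22, 91]
R4 ← R4 − R1: [0, -5, -8, 1, 2, 17]
R5 ← R5 + (4)·R1: [0, 26, 25, -4, 10, -50]
R3 ← R3 + (47/12)·R2: [0, 0, 211/12, 65/6, 3/2, -56/3]
R4 ← R4 + (5/12)·R2: [0, 0, -11/12, 11/6, 9/2, 16/3]
R5 ← R5 − (13/6)·R2: [0, 0, -71/6, -25/3, -3, 32/3]
R4 ← R4 + (11/211)·R3: [0, 0, 0, 506/211, 966/211, 920/211]
R5 ← R5 + (142/211)·R3: [0, 0, 0, -220/211, -420/211, -400/211]
R5 ← R5 + (10/23)·R4: [0, 0, 0, 0, 0, 0]
The echelon form has 4 nonzero rows, and every pivot lies in the first 5 columns, so rank(A) = rank([A|b]) = 4.
The system is consistent.
Free variables = (unknowns) − (rank) = 5 − 4 = 1.

1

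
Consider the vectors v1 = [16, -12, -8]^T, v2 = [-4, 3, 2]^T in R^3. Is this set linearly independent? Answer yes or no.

no

Form the matrix with these vectors as rows and row reduce.
R2 ← R2 + (1/4)·R1: [0, 0, 0]
1 nonzero row, so the 2 vectors span a space of dimension 1.
Since 1 < 2, the vectors are linearly dependent.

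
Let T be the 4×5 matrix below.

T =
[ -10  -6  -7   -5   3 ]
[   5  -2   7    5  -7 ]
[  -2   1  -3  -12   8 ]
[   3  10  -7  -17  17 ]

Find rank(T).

4

Row reduce to echelon form.
R2 ← R2 + (1/2)·R1: [0, -5, 7/2, 5/2, -11/2]
R3 ← R3 − (1/5)·R1: [0, 11/5, -8/5, -11, 37/5]
R4 ← R4 + (3/10)·R1: [0, 41/5, -91/10, -37/2, 179/10]
R3 ← R3 + (11/25)·R2: [0, 0, -3/50, -99/10, 249/50]
R4 ← R4 + (41/25)·R2: [0, 0, -84/25, -72/5, 222/25]
R4 ← R4 − (56)·R3: [0, 0, 0, 540, -270]
Echelon form has 4 nonzero rows, so rank(T) = 4.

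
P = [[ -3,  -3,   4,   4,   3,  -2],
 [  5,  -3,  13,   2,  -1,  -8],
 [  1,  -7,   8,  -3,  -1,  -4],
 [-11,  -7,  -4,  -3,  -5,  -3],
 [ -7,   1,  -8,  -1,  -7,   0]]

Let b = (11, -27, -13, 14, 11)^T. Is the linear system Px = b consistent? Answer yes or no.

yes

Row reduce the augmented matrix [P | b].
R2 ← R2 + (5/3)·R1: [0, -8, 59/3, 26/3, 4, -34/3, -26/3]
R3 ← R3 + (1/3)·R1: [0, -8, 28/3, -5/3, 0, -14/3, -28/3]
R4 ← R4 − (11/3)·R1: [0, 4, -56/3, -53/3, -16, 13/3, -79/3]
R5 ← R5 − (7/3)·R1: [0, 8, -52/3, -31/3, -14, 14/3, -44/3]
R3 ← R3 − R2: [0, 0, -31/3, -31/3, -4, 20/3, -2/3]
R4 ← R4 + (1/2)·R2: [0, 0, -53/6, -40/3, -14, -4/3, -92/3]
R5 ← R5 + R2: [0, 0, 7/3, -5/3, -10, -20/3, -70/3]
R4 ← R4 − (53/62)·R3: [0, 0, 0, -9/2, -328/31, -218/31, -933/31]
R5 ← R5 + (7/31)·R3: [0, 0, 0, -4, -338/31, -160/31, -728/31]
R5 ← R5 − (8/9)·R4: [0, 0, 0, 0, -418/279, 304/279, 304/93]
The echelon form has 5 nonzero rows, and every pivot lies in the first 6 columns, so rank(P) = rank([P|b]) = 5.
The system is consistent.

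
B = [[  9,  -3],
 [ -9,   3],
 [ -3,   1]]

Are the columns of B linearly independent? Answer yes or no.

no

Row reduce B to echelon form.
R2 ← R2 + R1: [0, 0]
R3 ← R3 + (1/3)·R1: [0, 0]
1 pivot among 2 columns.
Only 1 < 2 pivot columns, so the columns are linearly dependent.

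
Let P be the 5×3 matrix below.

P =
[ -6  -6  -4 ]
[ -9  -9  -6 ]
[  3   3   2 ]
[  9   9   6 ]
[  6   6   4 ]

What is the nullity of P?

2

Row reduce to echelon form.
R2 ← R2 − (3/2)·R1: [0, 0, 0]
R3 ← R3 + (1/2)·R1: [0, 0, 0]
R4 ← R4 + (3/2)·R1: [0, 0, 0]
R5 ← R5 + R1: [0, 0, 0]
1 nonzero row, so rank(P) = 1.
P has 3 columns; by rank–nullity, nullity = 3 − 1 = 2.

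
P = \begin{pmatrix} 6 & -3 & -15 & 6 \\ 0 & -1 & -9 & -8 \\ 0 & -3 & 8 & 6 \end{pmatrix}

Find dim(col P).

3

Row reduce to echelon form.
R3 ← R3 − (3)·R2: [0, 0, 35, 30]
Echelon form has 3 nonzero rows, so rank(P) = 3.
The column space has dimension equal to the rank: 3.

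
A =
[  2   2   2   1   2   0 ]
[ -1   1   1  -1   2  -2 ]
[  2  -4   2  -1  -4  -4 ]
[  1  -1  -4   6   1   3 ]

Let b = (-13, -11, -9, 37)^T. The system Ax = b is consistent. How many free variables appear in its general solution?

2

Row reduce the augmented matrix [A | b].
R2 ← R2 + (1/2)·R1: [0, 2, 2, -1/2, 3, -2, -35/2]
R3 ← R3 − R1: [0, -6, 0, -2, -6, -4, 4]
R4 ← R4 − (1/2)·R1: [0, -2, -5, 11/2, 0, 3, 87/2]
R3 ← R3 + (3)·R2: [0, 0, 6, -7/2, 3, -10, -97/2]
R4 ← R4 + R2: [0, 0, -3, 5, 3, 1, 26]
R4 ← R4 + (1/2)·R3: [0, 0, 0, 13/4, 9/2, -4, 7/4]
The echelon form has 4 nonzero rows, and every pivot lies in the first 6 columns, so rank(A) = rank([A|b]) = 4.
The system is consistent.
Free variables = (unknowns) − (rank) = 6 − 4 = 2.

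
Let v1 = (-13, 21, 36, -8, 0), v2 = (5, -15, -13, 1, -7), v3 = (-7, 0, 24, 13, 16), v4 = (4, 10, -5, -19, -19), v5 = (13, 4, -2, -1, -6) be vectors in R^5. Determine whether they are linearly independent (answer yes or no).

yes

Form the matrix with these vectors as rows and row reduce.
R2 ← R2 + (5/13)·R1: [0, -90/13, 11/13, -27/13, -7]
R3 ← R3 − (7/13)·R1: [0, -147/13, 60/13, 225/13, 16]
R4 ← R4 + (4/13)·R1: [0, 214/13, 79/13, -279/13, -19]
R5 ← R5 + R1: [0, 25, 34, -9, -6]
R3 ← R3 − (49/30)·R2: [0, 0, 97/30, 207/10, 823/30]
R4 ← R4 + (107/45)·R2: [0, 0, 364/45, -132/5, -1604/45]
R5 ← R5 + (65/18)·R2: [0, 0, 667/18, -33/2, -563/18]
R4 ← R4 − (728/291)·R3: [0, 0, 0, -7584/97, -30344/291]
R5 ← R5 − (3335/291)·R3: [0, 0, 0, -24612/97, -100592/291]
R5 ← R5 − (2051/632)·R4: [0, 0, 0, 0, -575/79]
5 nonzero rows, so the 5 vectors span a space of dimension 5.
Since 5 = 5, the vectors are linearly independent.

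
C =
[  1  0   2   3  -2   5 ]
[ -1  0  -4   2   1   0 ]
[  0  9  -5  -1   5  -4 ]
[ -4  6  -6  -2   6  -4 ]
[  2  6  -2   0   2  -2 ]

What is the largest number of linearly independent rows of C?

Row reduce to echelon form.
R2 ← R2 + R1: [0, 0, -2, 5, -1, 5]
R4 ← R4 + (4)·R1: [0, 6, 2, 10, -2, 16]
R5 ← R5 − (2)·R1: [0, 6, -6, -6, 6, -12]
Swap R2 ↔ R3
R4 ← R4 − (2/3)·R2: [0, 0, 16/3, 32/3, -16/3, 56/3]
R5 ← R5 − (2/3)·R2: [0, 0, -8/3, -16/3, 8/3, -28/3]
R4 ← R4 + (8/3)·R3: [0, 0, 0, 24, -8, 32]
R5 ← R5 − (4/3)·R3: [0, 0, 0, -12, 4, -16]
R5 ← R5 + (1/2)·R4: [0, 0, 0, 0, 0, 0]
Echelon form has 4 nonzero rows, so rank(C) = 4.
The rank gives the maximum number of linearly independent rows: 4.

4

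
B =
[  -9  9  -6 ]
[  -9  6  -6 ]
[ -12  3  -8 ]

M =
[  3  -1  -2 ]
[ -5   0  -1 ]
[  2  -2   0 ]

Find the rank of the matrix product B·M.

2

First compute BM:
[[-84,  21,   9],
 [-69,  21,  12],
 [-67,  28,  21]]
Now row reduce the product.
R2 ← R2 − (23/28)·R1: [0, 15/4, 129/28]
R3 ← R3 − (67/84)·R1: [0, 45/4, 387/28]
R3 ← R3 − (3)·R2: [0, 0, 0]
2 nonzero rows, so rank(BM) = 2.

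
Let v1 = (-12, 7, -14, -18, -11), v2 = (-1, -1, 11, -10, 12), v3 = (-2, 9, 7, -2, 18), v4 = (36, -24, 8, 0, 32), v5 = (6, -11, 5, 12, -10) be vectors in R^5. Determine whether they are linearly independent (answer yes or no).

Form the matrix with these vectors as rows and row reduce.
R2 ← R2 − (1/12)·R1: [0, -19/12, 73/6, -17/2, 155/12]
R3 ← R3 − (1/6)·R1: [0, 47/6, 28/3, 1, 119/6]
R4 ← R4 + (3)·R1: [0, -3, -34, -54, -1]
R5 ← R5 + (1/2)·R1: [0, -15/2, -2, 3, -31/2]
R3 ← R3 + (94/19)·R2: [0, 0, 1321/19, -780/19, 1591/19]
R4 ← R4 − (36/19)·R2: [0, 0, -1084/19, -720/19, -484/19]
R5 ← R5 − (90/19)·R2: [0, 0, -1133/19, 822/19, -1457/19]
R4 ← R4 + (1084/1321)·R3: [0, 0, 0, -94560/1321, 57120/1321]
R5 ← R5 + (1133/1321)·R3: [0, 0, 0, 10638/1321, -6426/1321]
R5 ← R5 + (9/80)·R4: [0, 0, 0, 0, 0]
4 nonzero rows, so the 5 vectors span a space of dimension 4.
Since 4 < 5, the vectors are linearly dependent.

no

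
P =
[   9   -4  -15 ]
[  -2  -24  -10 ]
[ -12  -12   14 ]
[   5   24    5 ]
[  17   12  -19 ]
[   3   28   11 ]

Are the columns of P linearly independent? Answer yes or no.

Row reduce P to echelon form.
R2 ← R2 + (2/9)·R1: [0, -224/9, -40/3]
R3 ← R3 + (4/3)·R1: [0, -52/3, -6]
R4 ← R4 − (5/9)·R1: [0, 236/9, 40/3]
R5 ← R5 − (17/9)·R1: [0, 176/9, 28/3]
R6 ← R6 − (1/3)·R1: [0, 88/3, 16]
R3 ← R3 − (39/56)·R2: [0, 0, 23/7]
R4 ← R4 + (59/56)·R2: [0, 0, -5/7]
R5 ← R5 + (11/14)·R2: [0, 0, -8/7]
R6 ← R6 + (33/28)·R2: [0, 0, 2/7]
R4 ← R4 + (5/23)·R3: [0, 0, 0]
R5 ← R5 + (8/23)·R3: [0, 0, 0]
R6 ← R6 − (2/23)·R3: [0, 0, 0]
3 pivots among 3 columns.
Every column is a pivot column, so the columns are linearly independent.

yes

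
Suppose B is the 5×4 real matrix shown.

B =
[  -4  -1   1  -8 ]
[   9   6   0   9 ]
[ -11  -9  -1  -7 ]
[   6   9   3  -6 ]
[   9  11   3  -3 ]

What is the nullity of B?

2

Row reduce to echelon form.
R2 ← R2 + (9/4)·R1: [0, 15/4, 9/4, -9]
R3 ← R3 − (11/4)·R1: [0, -25/4, -15/4, 15]
R4 ← R4 + (3/2)·R1: [0, 15/2, 9/2, -18]
R5 ← R5 + (9/4)·R1: [0, 35/4, 21/4, -21]
R3 ← R3 + (5/3)·R2: [0, 0, 0, 0]
R4 ← R4 − (2)·R2: [0, 0, 0, 0]
R5 ← R5 − (7/3)·R2: [0, 0, 0, 0]
2 nonzero rows, so rank(B) = 2.
B has 4 columns; by rank–nullity, nullity = 4 − 2 = 2.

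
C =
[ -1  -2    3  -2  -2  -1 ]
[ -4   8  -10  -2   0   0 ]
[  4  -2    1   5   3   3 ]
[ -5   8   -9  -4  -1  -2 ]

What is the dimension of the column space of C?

Row reduce to echelon form.
R2 ← R2 − (4)·R1: [0, 16, -22, 6, 8, 4]
R3 ← R3 + (4)·R1: [0, -10, 13, -3, -5, -1]
R4 ← R4 − (5)·R1: [0, 18, -24, 6, 9, 3]
R3 ← R3 + (5/8)·R2: [0, 0, -3/4, 3/4, 0, 3/2]
R4 ← R4 − (9/8)·R2: [0, 0, 3/4, -3/4, 0, -3/2]
R4 ← R4 + R3: [0, 0, 0, 0, 0, 0]
Echelon form has 3 nonzero rows, so rank(C) = 3.
The column space has dimension equal to the rank: 3.

3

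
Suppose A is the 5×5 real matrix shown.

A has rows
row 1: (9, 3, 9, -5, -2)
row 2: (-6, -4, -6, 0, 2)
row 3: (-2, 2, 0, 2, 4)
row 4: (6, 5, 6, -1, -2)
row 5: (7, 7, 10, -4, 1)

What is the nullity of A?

Row reduce to echelon form.
R2 ← R2 + (2/3)·R1: [0, -2, 0, -10/3, 2/3]
R3 ← R3 + (2/9)·R1: [0, 8/3, 2, 8/9, 32/9]
R4 ← R4 − (2/3)·R1: [0, 3, 0, 7/3, -2/3]
R5 ← R5 − (7/9)·R1: [0, 14/3, 3, -1/9, 23/9]
R3 ← R3 + (4/3)·R2: [0, 0, 2, -32/9, 40/9]
R4 ← R4 + (3/2)·R2: [0, 0, 0, -8/3, 1/3]
R5 ← R5 + (7/3)·R2: [0, 0, 3, -71/9, 37/9]
R5 ← R5 − (3/2)·R3: [0, 0, 0, -23/9, -23/9]
R5 ← R5 − (23/24)·R4: [0, 0, 0, 0, -23/8]
5 nonzero rows, so rank(A) = 5.
A has 5 columns; by rank–nullity, nullity = 5 − 5 = 0.

0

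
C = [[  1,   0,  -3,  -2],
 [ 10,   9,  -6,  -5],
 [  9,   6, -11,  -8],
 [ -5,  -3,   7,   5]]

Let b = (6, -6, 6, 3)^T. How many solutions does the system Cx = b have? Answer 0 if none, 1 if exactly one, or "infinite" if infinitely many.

0

Row reduce the augmented matrix [C | b].
R2 ← R2 − (10)·R1: [0, 9, 24, 15, -66]
R3 ← R3 − (9)·R1: [0, 6, 16, 10, -48]
R4 ← R4 + (5)·R1: [0, -3, -8, -5, 33]
R3 ← R3 − (2/3)·R2: [0, 0, 0, 0, -4]
R4 ← R4 + (1/3)·R2: [0, 0, 0, 0, 11]
R4 ← R4 + (11/4)·R3: [0, 0, 0, 0, 0]
The echelon form has 3 nonzero rows; the last pivot sits in the augmented column, so rank(C) = 2 but rank([C|b]) = 3.
Since the ranks differ, the system is inconsistent.
It has no solutions.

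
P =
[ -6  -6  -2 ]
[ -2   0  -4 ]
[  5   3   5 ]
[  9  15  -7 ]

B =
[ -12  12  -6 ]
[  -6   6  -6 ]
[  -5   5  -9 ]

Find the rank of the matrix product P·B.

First compute PB:
[[118, -118,  90],
 [ 44, -44,  48],
 [-103, 103, -93],
 [-163, 163, -81]]
Now row reduce the product.
R2 ← R2 − (22/59)·R1: [0, 0, 852/59]
R3 ← R3 + (103/118)·R1: [0, 0, -852/59]
R4 ← R4 + (163/118)·R1: [0, 0, 2556/59]
R3 ← R3 + R2: [0, 0, 0]
R4 ← R4 − (3)·R2: [0, 0, 0]
2 nonzero rows, so rank(PB) = 2.

2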